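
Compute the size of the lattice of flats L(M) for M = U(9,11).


Flats of U(9,11): every subset of size < 9 is a flat, plus E itself.
Count = C(11,0) + C(11,1) + C(11,2) + C(11,3) + C(11,4) + C(11,5) + C(11,6) + C(11,7) + C(11,8) + 1
     = 1 + 11 + 55 + 165 + 330 + 462 + 462 + 330 + 165 + 1
     = 1982.

1982


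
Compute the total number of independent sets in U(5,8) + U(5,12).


For a direct sum, |I(M1+M2)| = |I(M1)| * |I(M2)|.
|I(U(5,8))| = sum C(8,k) for k=0..5 = 219.
|I(U(5,12))| = sum C(12,k) for k=0..5 = 1586.
Total = 219 * 1586 = 347334.

347334


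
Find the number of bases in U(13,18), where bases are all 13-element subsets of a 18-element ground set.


Bases of U(13,18) are all 13-element subsets of the 18-element ground set.
Number of bases = C(18,13).
C(18,13) = 18! / (13! * 5!) = 8568.

8568


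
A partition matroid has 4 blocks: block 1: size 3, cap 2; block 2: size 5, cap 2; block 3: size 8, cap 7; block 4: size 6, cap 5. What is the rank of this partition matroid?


Rank of a partition matroid = sum of min(|Si|, ci) for each block.
= min(3,2) + min(5,2) + min(8,7) + min(6,5)
= 2 + 2 + 7 + 5
= 16.

16


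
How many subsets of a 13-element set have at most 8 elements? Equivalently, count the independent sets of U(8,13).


Independent sets of U(8,13) are all subsets of size <= 8.
Count = C(13,0) + C(13,1) + C(13,2) + C(13,3) + C(13,4) + C(13,5) + C(13,6) + C(13,7) + C(13,8)
     = 1 + 13 + 78 + 286 + 715 + 1287 + 1716 + 1716 + 1287
     = 7099.

7099


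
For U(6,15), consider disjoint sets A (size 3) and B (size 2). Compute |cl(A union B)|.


|A union B| = 3 + 2 = 5 (disjoint).
In U(6,15), cl(S) = S if |S| < 6, else cl(S) = E.
Since 5 < 6, cl(A union B) = A union B.
|cl(A union B)| = 5.

5


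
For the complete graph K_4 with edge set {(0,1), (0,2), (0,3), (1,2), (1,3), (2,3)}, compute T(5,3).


T(K_4; x,y) = x^3 + 3x^2 + 4xy + 2x + y^3 + 3y^2 + 2y.
Substituting x=5, y=3:
= 125 + 75 + 60 + 10 + 27 + 27 + 6
= 330.

330


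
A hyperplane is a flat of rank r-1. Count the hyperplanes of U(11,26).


Hyperplanes of U(11,26) are flats of rank 10.
In a uniform matroid, these are exactly the (10)-element subsets.
Count = C(26,10) = 26! / (10! * 16!) = 5311735.

5311735


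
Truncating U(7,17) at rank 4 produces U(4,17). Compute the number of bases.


Truncating U(7,17) to rank 4 gives U(4,17).
Bases of U(4,17) are all 4-element subsets of 17 elements.
Number of bases = C(17,4) = 17! / (4! * 13!) = 2380.

2380


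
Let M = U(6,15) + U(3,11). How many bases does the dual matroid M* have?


(M1+M2)* = M1* + M2*.
M1* = U(9,15), bases: C(15,9) = 5005.
M2* = U(8,11), bases: C(11,8) = 165.
|B(M*)| = 5005 * 165 = 825825.

825825


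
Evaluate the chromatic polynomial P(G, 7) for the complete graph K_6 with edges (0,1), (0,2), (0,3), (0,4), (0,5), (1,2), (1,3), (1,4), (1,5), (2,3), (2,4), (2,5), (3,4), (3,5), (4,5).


P(K_6, k) = k(k-1)(k-2)...(k-5).
P(7) = (7) * (6) * (5) * (4) * (3) * (2) = 5040.

5040


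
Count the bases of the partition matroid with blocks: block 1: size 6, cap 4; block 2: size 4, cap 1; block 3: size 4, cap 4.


A basis picks exactly ci elements from block i.
Number of bases = product of C(|Si|, ci).
= C(6,4) * C(4,1) * C(4,4)
= 15 * 4 * 1
= 60.

60


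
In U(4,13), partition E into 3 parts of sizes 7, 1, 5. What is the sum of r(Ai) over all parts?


r(Ai) = min(|Ai|, 4) for each part.
Sum = min(7,4) + min(1,4) + min(5,4)
    = 4 + 1 + 4
    = 9.

9


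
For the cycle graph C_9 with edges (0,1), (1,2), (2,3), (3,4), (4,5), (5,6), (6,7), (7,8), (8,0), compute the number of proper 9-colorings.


P(C_9, k) = (k-1)^9 + (-1)^9*(k-1).
P(9) = (8)^9 - 8
= 134217728 - 8 = 134217720.

134217720


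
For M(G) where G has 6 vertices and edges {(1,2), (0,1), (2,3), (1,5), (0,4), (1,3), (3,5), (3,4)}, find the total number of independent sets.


An independent set in a graphic matroid is an acyclic edge subset.
G has 6 vertices and 8 edges.
Enumerate all 2^8 = 256 subsets, checking for acyclicity.
Total independent sets = 177.

177


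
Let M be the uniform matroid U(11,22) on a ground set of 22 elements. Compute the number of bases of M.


Bases of U(11,22) are all 11-element subsets of the 22-element ground set.
Number of bases = C(22,11).
C(22,11) = 705432.

705432


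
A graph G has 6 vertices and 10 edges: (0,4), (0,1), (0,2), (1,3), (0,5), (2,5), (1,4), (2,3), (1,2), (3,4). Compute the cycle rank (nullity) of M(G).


Cycle rank (nullity) = |E| - r(M) = |E| - (|V| - c).
|E| = 10, |V| = 6, c = 1.
Nullity = 10 - (6 - 1) = 10 - 5 = 5.

5


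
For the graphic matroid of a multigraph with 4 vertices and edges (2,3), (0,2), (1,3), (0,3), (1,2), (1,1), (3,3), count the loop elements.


In a graphic matroid, a loop is a self-loop edge (u,u) with rank 0.
Examining all 7 edges for self-loops...
Self-loops found: (1,1), (3,3)
Number of loops = 2.

2


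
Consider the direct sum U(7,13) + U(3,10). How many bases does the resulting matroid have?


Bases of a direct sum M1 + M2: |B| = |B(M1)| * |B(M2)|.
|B(U(7,13))| = C(13,7) = 1716.
|B(U(3,10))| = C(10,3) = 120.
Total bases = 1716 * 120 = 205920.

205920


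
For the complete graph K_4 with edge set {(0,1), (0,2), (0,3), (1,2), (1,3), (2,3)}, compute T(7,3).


T(K_4; x,y) = x^3 + 3x^2 + 4xy + 2x + y^3 + 3y^2 + 2y.
Substituting x=7, y=3:
= 343 + 147 + 84 + 14 + 27 + 27 + 6
= 648.

648


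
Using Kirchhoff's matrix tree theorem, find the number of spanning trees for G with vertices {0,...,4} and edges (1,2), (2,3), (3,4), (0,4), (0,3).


By Kirchhoff's matrix tree theorem, the number of spanning trees equals
the determinant of any cofactor of the Laplacian matrix L.
G has 5 vertices and 5 edges.
Computing the (4 x 4) cofactor determinant gives 3.

3


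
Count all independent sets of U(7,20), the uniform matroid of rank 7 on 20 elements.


Independent sets of U(7,20) are all subsets of size <= 7.
Count = (20 choose 0) + (20 choose 1) + (20 choose 2) + (20 choose 3) + (20 choose 4) + (20 choose 5) + (20 choose 6) + (20 choose 7)
     = 1 + 20 + 190 + 1140 + 4845 + 15504 + 38760 + 77520
     = 137980.

137980


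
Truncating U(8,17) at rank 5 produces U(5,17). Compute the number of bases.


Truncating U(8,17) to rank 5 gives U(5,17).
Bases of U(5,17) are all 5-element subsets of 17 elements.
Number of bases = C(17,5) = 6188.

6188


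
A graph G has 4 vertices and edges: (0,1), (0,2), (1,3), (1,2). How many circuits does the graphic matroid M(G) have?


A circuit in a graphic matroid = edge set of a simple cycle.
G has 4 vertices and 4 edges.
Enumerating all minimal edge subsets forming cycles...
Total circuits found: 1.

1


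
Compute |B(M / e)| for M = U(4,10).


Contracting e from U(4,10) gives U(3,9).
Bases of U(3,9) = C(9,3) = 9! / (3! * 6!) = 84.

84


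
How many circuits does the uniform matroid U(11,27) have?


In U(11,27), circuits are the (12)-element subsets.
Any set of 12 elements is dependent, and removing any one element gives
an independent set of size 11, so it is a minimal dependent set.
Number of circuits = C(27,12) = 27! / (12! * 15!) = 17383860.

17383860


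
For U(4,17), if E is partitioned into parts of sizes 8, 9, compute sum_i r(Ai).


r(Ai) = min(|Ai|, 4) for each part.
Sum = min(8,4) + min(9,4)
    = 4 + 4
    = 8.

8


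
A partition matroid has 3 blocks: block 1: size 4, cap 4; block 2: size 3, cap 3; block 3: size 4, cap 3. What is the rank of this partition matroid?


Rank of a partition matroid = sum of min(|Si|, ci) for each block.
= min(4,4) + min(3,3) + min(4,3)
= 4 + 3 + 3
= 10.

10


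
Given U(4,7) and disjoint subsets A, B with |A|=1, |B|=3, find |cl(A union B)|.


|A union B| = 1 + 3 = 4 (disjoint).
In U(4,7), cl(S) = S if |S| < 4, else cl(S) = E.
Since 4 >= 4, cl(A union B) = E.
|cl(A union B)| = 7.

7


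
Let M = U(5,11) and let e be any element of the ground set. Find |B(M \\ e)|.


Deleting e from U(5,11) gives U(5,10) since n > r.
Bases of U(5,10) = C(10,5) = 10! / (5! * 5!) = 252.

252


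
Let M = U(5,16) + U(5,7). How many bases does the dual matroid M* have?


(M1+M2)* = M1* + M2*.
M1* = U(11,16), bases: C(16,11) = 4368.
M2* = U(2,7), bases: C(7,2) = 21.
|B(M*)| = 4368 * 21 = 91728.

91728


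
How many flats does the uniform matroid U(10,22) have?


Flats of U(10,22): every subset of size < 10 is a flat, plus E itself.
Count = (22 choose 0) + (22 choose 1) + (22 choose 2) + (22 choose 3) + (22 choose 4) + (22 choose 5) + (22 choose 6) + (22 choose 7) + (22 choose 8) + (22 choose 9) + 1
     = 1 + 22 + 231 + 1540 + 7315 + 26334 + 74613 + 170544 + 319770 + 497420 + 1
     = 1097791.

1097791


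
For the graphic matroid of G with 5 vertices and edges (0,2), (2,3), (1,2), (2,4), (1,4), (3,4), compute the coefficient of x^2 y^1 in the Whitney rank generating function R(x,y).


R(x,y) = sum over A in 2^E of x^(r(E)-r(A)) * y^(|A|-r(A)).
G has 5 vertices, 6 edges. r(E) = 4.
Enumerate all 2^6 = 64 subsets.
Count subsets with r(E)-r(A)=2 and |A|-r(A)=1: 2.

2


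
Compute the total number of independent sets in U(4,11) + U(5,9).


For a direct sum, |I(M1+M2)| = |I(M1)| * |I(M2)|.
|I(U(4,11))| = sum C(11,k) for k=0..4 = 562.
|I(U(5,9))| = sum C(9,k) for k=0..5 = 382.
Total = 562 * 382 = 214684.

214684


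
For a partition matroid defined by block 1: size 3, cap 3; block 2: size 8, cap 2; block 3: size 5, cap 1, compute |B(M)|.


A basis picks exactly ci elements from block i.
Number of bases = product of C(|Si|, ci).
= C(3,3) * C(8,2) * C(5,1)
= 1 * 28 * 5
= 140.

140


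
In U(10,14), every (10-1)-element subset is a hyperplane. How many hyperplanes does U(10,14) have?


Hyperplanes of U(10,14) are flats of rank 9.
In a uniform matroid, these are exactly the (9)-element subsets.
Count = (14 choose 9) = 2002.

2002


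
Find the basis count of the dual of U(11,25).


The dual of U(r,n) is U(n-r, n) = U(14,25).
Bases of U(14,25) are all (14)-element subsets.
|B(M*)| = C(25,14) = 25! / (14! * 11!) = 4457400.

4457400


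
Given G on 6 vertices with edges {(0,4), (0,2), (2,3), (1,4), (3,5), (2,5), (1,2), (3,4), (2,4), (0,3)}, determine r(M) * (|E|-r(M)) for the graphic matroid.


r(M) = |V| - c = 6 - 1 = 5.
nullity = |E| - r(M) = 10 - 5 = 5.
Product = 5 * 5 = 25.

25


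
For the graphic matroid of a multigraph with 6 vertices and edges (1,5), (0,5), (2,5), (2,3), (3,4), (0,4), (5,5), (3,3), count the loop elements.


In a graphic matroid, a loop is a self-loop edge (u,u) with rank 0.
Examining all 8 edges for self-loops...
Self-loops found: (5,5), (3,3)
Number of loops = 2.

2


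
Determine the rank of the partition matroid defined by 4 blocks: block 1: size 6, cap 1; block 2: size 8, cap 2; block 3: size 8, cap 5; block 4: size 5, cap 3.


Rank of a partition matroid = sum of min(|Si|, ci) for each block.
= min(6,1) + min(8,2) + min(8,5) + min(5,3)
= 1 + 2 + 5 + 3
= 11.

11


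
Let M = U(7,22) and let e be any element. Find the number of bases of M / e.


Contracting e from U(7,22) gives U(6,21).
Bases of U(6,21) = (21 choose 6) = 54264.

54264


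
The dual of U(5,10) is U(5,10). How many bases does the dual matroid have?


The dual of U(r,n) is U(n-r, n) = U(5,10).
Bases of U(5,10) are all (5)-element subsets.
|B(M*)| = C(10,5) = 10! / (5! * 5!) = 252.

252


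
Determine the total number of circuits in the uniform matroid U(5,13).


In U(5,13), circuits are the (6)-element subsets.
Any set of 6 elements is dependent, and removing any one element gives
an independent set of size 5, so it is a minimal dependent set.
Number of circuits = (13 choose 6) = 1716.

1716


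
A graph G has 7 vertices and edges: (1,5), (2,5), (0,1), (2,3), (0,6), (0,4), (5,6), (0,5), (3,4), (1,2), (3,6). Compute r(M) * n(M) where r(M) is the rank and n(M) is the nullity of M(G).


r(M) = |V| - c = 7 - 1 = 6.
nullity = |E| - r(M) = 11 - 6 = 5.
Product = 6 * 5 = 30.

30


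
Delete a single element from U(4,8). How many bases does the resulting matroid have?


Deleting e from U(4,8) gives U(4,7) since n > r.
Bases of U(4,7) = (7 choose 4) = 35.

35


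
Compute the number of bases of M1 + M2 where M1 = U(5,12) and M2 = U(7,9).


Bases of a direct sum M1 + M2: |B| = |B(M1)| * |B(M2)|.
|B(U(5,12))| = C(12,5) = 792.
|B(U(7,9))| = C(9,7) = 36.
Total bases = 792 * 36 = 28512.

28512


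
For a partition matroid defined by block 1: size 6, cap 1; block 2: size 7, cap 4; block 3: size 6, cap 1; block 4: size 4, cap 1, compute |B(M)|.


A basis picks exactly ci elements from block i.
Number of bases = product of C(|Si|, ci).
= C(6,1) * C(7,4) * C(6,1) * C(4,1)
= 6 * 35 * 6 * 4
= 5040.

5040


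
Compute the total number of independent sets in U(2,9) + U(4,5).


For a direct sum, |I(M1+M2)| = |I(M1)| * |I(M2)|.
|I(U(2,9))| = sum C(9,k) for k=0..2 = 46.
|I(U(4,5))| = sum C(5,k) for k=0..4 = 31.
Total = 46 * 31 = 1426.

1426


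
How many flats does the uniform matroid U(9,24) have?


Flats of U(9,24): every subset of size < 9 is a flat, plus E itself.
Count = C(24,0) + C(24,1) + C(24,2) + C(24,3) + C(24,4) + C(24,5) + C(24,6) + C(24,7) + C(24,8) + 1
     = 1 + 24 + 276 + 2024 + 10626 + 42504 + 134596 + 346104 + 735471 + 1
     = 1271627.

1271627


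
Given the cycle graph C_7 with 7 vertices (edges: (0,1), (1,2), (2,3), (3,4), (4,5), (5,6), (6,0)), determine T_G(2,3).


T(C_7; x,y) = x + x^2 + ... + x^(6) + y.
T(2,3) = 2^1 + 2^2 + 2^3 + 2^4 + 2^5 + 2^6 + 3
= 2 + 4 + 8 + 16 + 32 + 64 + 3
= 129.

129


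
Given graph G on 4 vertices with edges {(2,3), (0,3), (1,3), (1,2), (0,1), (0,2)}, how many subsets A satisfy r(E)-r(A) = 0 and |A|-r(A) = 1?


R(x,y) = sum over A in 2^E of x^(r(E)-r(A)) * y^(|A|-r(A)).
G has 4 vertices, 6 edges. r(E) = 3.
Enumerate all 2^6 = 64 subsets.
Count subsets with r(E)-r(A)=0 and |A|-r(A)=1: 15.

15


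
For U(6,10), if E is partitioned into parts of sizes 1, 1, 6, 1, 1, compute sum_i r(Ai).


r(Ai) = min(|Ai|, 6) for each part.
Sum = min(1,6) + min(1,6) + min(6,6) + min(1,6) + min(1,6)
    = 1 + 1 + 6 + 1 + 1
    = 10.

10


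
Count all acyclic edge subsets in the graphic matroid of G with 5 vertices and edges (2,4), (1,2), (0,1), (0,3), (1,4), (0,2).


An independent set in a graphic matroid is an acyclic edge subset.
G has 5 vertices and 6 edges.
Enumerate all 2^6 = 64 subsets, checking for acyclicity.
Total independent sets = 48.

48


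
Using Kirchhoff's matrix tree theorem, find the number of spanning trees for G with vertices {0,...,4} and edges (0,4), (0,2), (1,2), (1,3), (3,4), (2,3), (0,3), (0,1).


By Kirchhoff's matrix tree theorem, the number of spanning trees equals
the determinant of any cofactor of the Laplacian matrix L.
G has 5 vertices and 8 edges.
Computing the (4 x 4) cofactor determinant gives 40.

40


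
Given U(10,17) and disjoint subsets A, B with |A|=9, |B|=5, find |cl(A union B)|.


|A union B| = 9 + 5 = 14 (disjoint).
In U(10,17), cl(S) = S if |S| < 10, else cl(S) = E.
Since 14 >= 10, cl(A union B) = E.
|cl(A union B)| = 17.

17


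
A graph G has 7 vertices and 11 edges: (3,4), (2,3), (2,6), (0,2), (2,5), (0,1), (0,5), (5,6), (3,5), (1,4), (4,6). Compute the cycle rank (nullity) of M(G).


Cycle rank (nullity) = |E| - r(M) = |E| - (|V| - c).
|E| = 11, |V| = 7, c = 1.
Nullity = 11 - (7 - 1) = 11 - 6 = 5.

5


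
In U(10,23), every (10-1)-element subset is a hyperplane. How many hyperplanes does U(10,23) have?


Hyperplanes of U(10,23) are flats of rank 9.
In a uniform matroid, these are exactly the (9)-element subsets.
Count = C(23,9) = 23! / (9! * 14!) = 817190.

817190


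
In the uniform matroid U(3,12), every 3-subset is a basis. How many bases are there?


Bases of U(3,12) are all 3-element subsets of the 12-element ground set.
Number of bases = C(12,3).
C(12,3) = 12! / (3! * 9!) = 220.

220


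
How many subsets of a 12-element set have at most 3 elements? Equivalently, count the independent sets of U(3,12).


Independent sets of U(3,12) are all subsets of size <= 3.
Count = C(12,0) + C(12,1) + C(12,2) + C(12,3)
     = 1 + 12 + 66 + 220
     = 299.

299


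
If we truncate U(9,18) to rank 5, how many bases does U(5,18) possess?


Truncating U(9,18) to rank 5 gives U(5,18).
Bases of U(5,18) are all 5-element subsets of 18 elements.
Number of bases = (18 choose 5) = 8568.

8568


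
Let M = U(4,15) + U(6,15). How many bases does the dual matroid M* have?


(M1+M2)* = M1* + M2*.
M1* = U(11,15), bases: C(15,11) = 1365.
M2* = U(9,15), bases: C(15,9) = 5005.
|B(M*)| = 1365 * 5005 = 6831825.

6831825


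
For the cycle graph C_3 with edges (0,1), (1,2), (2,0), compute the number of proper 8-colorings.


P(C_3, k) = (k-1)^3 + (-1)^3*(k-1).
P(8) = (7)^3 - 7
= 343 - 7 = 336.

336


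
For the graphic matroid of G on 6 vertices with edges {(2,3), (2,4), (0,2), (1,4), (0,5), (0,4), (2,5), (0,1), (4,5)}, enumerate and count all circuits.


A circuit in a graphic matroid = edge set of a simple cycle.
G has 6 vertices and 9 edges.
Enumerating all minimal edge subsets forming cycles...
Total circuits found: 12.

12


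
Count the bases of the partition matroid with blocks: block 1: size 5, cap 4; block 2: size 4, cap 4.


A basis picks exactly ci elements from block i.
Number of bases = product of C(|Si|, ci).
= C(5,4) * C(4,4)
= 5 * 1
= 5.

5


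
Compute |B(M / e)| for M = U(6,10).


Contracting e from U(6,10) gives U(5,9).
Bases of U(5,9) = C(9,5) = 126.

126


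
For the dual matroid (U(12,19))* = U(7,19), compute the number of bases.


The dual of U(r,n) is U(n-r, n) = U(7,19).
Bases of U(7,19) are all (7)-element subsets.
|B(M*)| = C(19,7) = 19! / (7! * 12!) = 50388.

50388


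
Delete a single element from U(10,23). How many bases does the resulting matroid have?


Deleting e from U(10,23) gives U(10,22) since n > r.
Bases of U(10,22) = C(22,10) = 22! / (10! * 12!) = 646646.

646646


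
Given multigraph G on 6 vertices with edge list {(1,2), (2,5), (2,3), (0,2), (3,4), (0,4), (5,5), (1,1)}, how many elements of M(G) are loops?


In a graphic matroid, a loop is a self-loop edge (u,u) with rank 0.
Examining all 8 edges for self-loops...
Self-loops found: (5,5), (1,1)
Number of loops = 2.

2


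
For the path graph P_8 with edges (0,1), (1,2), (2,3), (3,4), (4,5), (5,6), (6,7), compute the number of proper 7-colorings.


P(P_8, k) = k * (k-1)^(7).
P(7) = 7 * 6^7 = 7 * 279936 = 1959552.

1959552


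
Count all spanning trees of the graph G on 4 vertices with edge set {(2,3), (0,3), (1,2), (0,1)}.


By Kirchhoff's matrix tree theorem, the number of spanning trees equals
the determinant of any cofactor of the Laplacian matrix L.
G has 4 vertices and 4 edges.
Computing the (3 x 3) cofactor determinant gives 4.

4


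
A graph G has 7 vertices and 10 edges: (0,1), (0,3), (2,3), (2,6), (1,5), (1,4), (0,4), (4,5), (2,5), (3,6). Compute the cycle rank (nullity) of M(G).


Cycle rank (nullity) = |E| - r(M) = |E| - (|V| - c).
|E| = 10, |V| = 7, c = 1.
Nullity = 10 - (7 - 1) = 10 - 6 = 4.

4


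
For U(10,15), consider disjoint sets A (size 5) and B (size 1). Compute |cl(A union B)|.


|A union B| = 5 + 1 = 6 (disjoint).
In U(10,15), cl(S) = S if |S| < 10, else cl(S) = E.
Since 6 < 10, cl(A union B) = A union B.
|cl(A union B)| = 6.

6


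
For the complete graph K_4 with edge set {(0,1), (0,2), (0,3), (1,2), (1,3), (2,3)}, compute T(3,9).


T(K_4; x,y) = x^3 + 3x^2 + 4xy + 2x + y^3 + 3y^2 + 2y.
Substituting x=3, y=9:
= 27 + 27 + 108 + 6 + 729 + 243 + 18
= 1158.

1158


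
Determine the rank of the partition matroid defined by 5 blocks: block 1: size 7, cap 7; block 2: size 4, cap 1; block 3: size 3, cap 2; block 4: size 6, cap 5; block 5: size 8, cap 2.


Rank of a partition matroid = sum of min(|Si|, ci) for each block.
= min(7,7) + min(4,1) + min(3,2) + min(6,5) + min(8,2)
= 7 + 1 + 2 + 5 + 2
= 17.

17


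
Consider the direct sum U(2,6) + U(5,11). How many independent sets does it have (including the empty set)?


For a direct sum, |I(M1+M2)| = |I(M1)| * |I(M2)|.
|I(U(2,6))| = sum C(6,k) for k=0..2 = 22.
|I(U(5,11))| = sum C(11,k) for k=0..5 = 1024.
Total = 22 * 1024 = 22528.

22528


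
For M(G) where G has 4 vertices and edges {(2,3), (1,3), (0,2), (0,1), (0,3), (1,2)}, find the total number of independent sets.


An independent set in a graphic matroid is an acyclic edge subset.
G has 4 vertices and 6 edges.
Enumerate all 2^6 = 64 subsets, checking for acyclicity.
Total independent sets = 38.

38


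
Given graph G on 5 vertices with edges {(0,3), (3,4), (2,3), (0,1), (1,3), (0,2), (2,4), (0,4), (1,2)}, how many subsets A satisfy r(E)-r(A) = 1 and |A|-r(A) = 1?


R(x,y) = sum over A in 2^E of x^(r(E)-r(A)) * y^(|A|-r(A)).
G has 5 vertices, 9 edges. r(E) = 4.
Enumerate all 2^9 = 512 subsets.
Count subsets with r(E)-r(A)=1 and |A|-r(A)=1: 51.

51


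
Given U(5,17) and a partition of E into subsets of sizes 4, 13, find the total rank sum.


r(Ai) = min(|Ai|, 5) for each part.
Sum = min(4,5) + min(13,5)
    = 4 + 5
    = 9.

9


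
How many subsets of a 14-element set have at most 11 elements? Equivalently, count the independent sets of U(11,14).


Independent sets of U(11,14) are all subsets of size <= 11.
Count = C(14,0) + C(14,1) + C(14,2) + C(14,3) + C(14,4) + C(14,5) + C(14,6) + C(14,7) + C(14,8) + C(14,9) + C(14,10) + C(14,11)
     = 1 + 14 + 91 + 364 + 1001 + 2002 + 3003 + 3432 + 3003 + 2002 + 1001 + 364
     = 16278.

16278


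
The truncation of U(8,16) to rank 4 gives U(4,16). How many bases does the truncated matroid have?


Truncating U(8,16) to rank 4 gives U(4,16).
Bases of U(4,16) are all 4-element subsets of 16 elements.
Number of bases = C(16,4) = (16 * 15 * 14 * 13) / (1 * 2 * 3 * 4) = 1820.

1820


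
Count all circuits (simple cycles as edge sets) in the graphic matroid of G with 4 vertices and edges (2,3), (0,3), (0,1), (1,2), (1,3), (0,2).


A circuit in a graphic matroid = edge set of a simple cycle.
G has 4 vertices and 6 edges.
Enumerating all minimal edge subsets forming cycles...
Total circuits found: 7.

7


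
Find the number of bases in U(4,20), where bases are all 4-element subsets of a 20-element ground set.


Bases of U(4,20) are all 4-element subsets of the 20-element ground set.
Number of bases = C(20,4).
C(20,4) = (20 * 19 * 18 * 17) / (1 * 2 * 3 * 4) = 4845.

4845


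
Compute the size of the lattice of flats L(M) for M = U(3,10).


Flats of U(3,10): every subset of size < 3 is a flat, plus E itself.
Count = (10 choose 0) + (10 choose 1) + (10 choose 2) + 1
     = 1 + 10 + 45 + 1
     = 57.

57


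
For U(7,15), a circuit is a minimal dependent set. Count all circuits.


In U(7,15), circuits are the (8)-element subsets.
Any set of 8 elements is dependent, and removing any one element gives
an independent set of size 7, so it is a minimal dependent set.
Number of circuits = (15 choose 8) = 6435.

6435


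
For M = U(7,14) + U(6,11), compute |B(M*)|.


(M1+M2)* = M1* + M2*.
M1* = U(7,14), bases: C(14,7) = 3432.
M2* = U(5,11), bases: C(11,5) = 462.
|B(M*)| = 3432 * 462 = 1585584.

1585584


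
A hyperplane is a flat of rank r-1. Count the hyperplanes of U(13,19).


Hyperplanes of U(13,19) are flats of rank 12.
In a uniform matroid, these are exactly the (12)-element subsets.
Count = C(19,12) = 50388.

50388


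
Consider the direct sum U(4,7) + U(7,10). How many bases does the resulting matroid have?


Bases of a direct sum M1 + M2: |B| = |B(M1)| * |B(M2)|.
|B(U(4,7))| = C(7,4) = 35.
|B(U(7,10))| = C(10,7) = 120.
Total bases = 35 * 120 = 4200.

4200


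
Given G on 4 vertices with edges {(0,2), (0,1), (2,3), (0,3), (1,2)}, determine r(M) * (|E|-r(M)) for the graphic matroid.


r(M) = |V| - c = 4 - 1 = 3.
nullity = |E| - r(M) = 5 - 3 = 2.
Product = 3 * 2 = 6.

6


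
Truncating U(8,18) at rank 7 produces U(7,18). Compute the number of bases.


Truncating U(8,18) to rank 7 gives U(7,18).
Bases of U(7,18) are all 7-element subsets of 18 elements.
Number of bases = (18 choose 7) = 31824.

31824


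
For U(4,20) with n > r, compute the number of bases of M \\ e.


Deleting e from U(4,20) gives U(4,19) since n > r.
Bases of U(4,19) = C(19,4) = 19! / (4! * 15!) = 3876.

3876


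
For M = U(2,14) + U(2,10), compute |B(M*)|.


(M1+M2)* = M1* + M2*.
M1* = U(12,14), bases: C(14,12) = 91.
M2* = U(8,10), bases: C(10,8) = 45.
|B(M*)| = 91 * 45 = 4095.

4095


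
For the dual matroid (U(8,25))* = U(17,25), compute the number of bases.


The dual of U(r,n) is U(n-r, n) = U(17,25).
Bases of U(17,25) are all (17)-element subsets.
|B(M*)| = C(25,17) = 1081575.

1081575


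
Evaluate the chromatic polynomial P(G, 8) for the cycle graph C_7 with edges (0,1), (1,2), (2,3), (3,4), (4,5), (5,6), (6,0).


P(C_7, k) = (k-1)^7 + (-1)^7*(k-1).
P(8) = (7)^7 - 7
= 823543 - 7 = 823536.

823536


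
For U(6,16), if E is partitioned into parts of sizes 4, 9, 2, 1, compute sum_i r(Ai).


r(Ai) = min(|Ai|, 6) for each part.
Sum = min(4,6) + min(9,6) + min(2,6) + min(1,6)
    = 4 + 6 + 2 + 1
    = 13.

13


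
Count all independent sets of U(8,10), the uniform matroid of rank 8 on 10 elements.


Independent sets of U(8,10) are all subsets of size <= 8.
Count = C(10,0) + C(10,1) + C(10,2) + C(10,3) + C(10,4) + C(10,5) + C(10,6) + C(10,7) + C(10,8)
     = 1 + 10 + 45 + 120 + 210 + 252 + 210 + 120 + 45
     = 1013.

1013


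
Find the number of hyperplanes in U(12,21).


Hyperplanes of U(12,21) are flats of rank 11.
In a uniform matroid, these are exactly the (11)-element subsets.
Count = C(21,11) = 352716.

352716


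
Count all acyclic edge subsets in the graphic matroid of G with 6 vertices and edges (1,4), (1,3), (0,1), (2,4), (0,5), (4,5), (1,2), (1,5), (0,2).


An independent set in a graphic matroid is an acyclic edge subset.
G has 6 vertices and 9 edges.
Enumerate all 2^9 = 512 subsets, checking for acyclicity.
Total independent sets = 268.

268


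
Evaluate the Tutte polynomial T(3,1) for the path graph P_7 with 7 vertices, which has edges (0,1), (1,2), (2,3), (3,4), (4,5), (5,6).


A path on 7 vertices is a tree with 6 edges.
T(x,y) = x^(6) for any tree.
T(3,1) = 3^6 = 729.

729


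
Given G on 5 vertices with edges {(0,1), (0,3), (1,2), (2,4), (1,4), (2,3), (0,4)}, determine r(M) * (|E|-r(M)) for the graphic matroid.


r(M) = |V| - c = 5 - 1 = 4.
nullity = |E| - r(M) = 7 - 4 = 3.
Product = 4 * 3 = 12.

12


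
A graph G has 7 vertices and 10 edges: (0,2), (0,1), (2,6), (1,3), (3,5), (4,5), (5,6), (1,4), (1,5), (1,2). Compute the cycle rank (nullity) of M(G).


Cycle rank (nullity) = |E| - r(M) = |E| - (|V| - c).
|E| = 10, |V| = 7, c = 1.
Nullity = 10 - (7 - 1) = 10 - 6 = 4.

4


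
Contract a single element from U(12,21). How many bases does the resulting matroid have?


Contracting e from U(12,21) gives U(11,20).
Bases of U(11,20) = C(20,11) = 167960.

167960


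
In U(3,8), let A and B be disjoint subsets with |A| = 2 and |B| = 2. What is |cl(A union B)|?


|A union B| = 2 + 2 = 4 (disjoint).
In U(3,8), cl(S) = S if |S| < 3, else cl(S) = E.
Since 4 >= 3, cl(A union B) = E.
|cl(A union B)| = 8.

8


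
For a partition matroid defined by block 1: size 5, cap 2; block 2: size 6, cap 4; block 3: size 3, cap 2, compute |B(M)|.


A basis picks exactly ci elements from block i.
Number of bases = product of C(|Si|, ci).
= C(5,2) * C(6,4) * C(3,2)
= 10 * 15 * 3
= 450.

450


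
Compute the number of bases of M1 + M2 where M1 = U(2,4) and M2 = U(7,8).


Bases of a direct sum M1 + M2: |B| = |B(M1)| * |B(M2)|.
|B(U(2,4))| = C(4,2) = 6.
|B(U(7,8))| = C(8,7) = 8.
Total bases = 6 * 8 = 48.

48


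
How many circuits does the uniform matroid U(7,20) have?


In U(7,20), circuits are the (8)-element subsets.
Any set of 8 elements is dependent, and removing any one element gives
an independent set of size 7, so it is a minimal dependent set.
Number of circuits = (20 choose 8) = 125970.

125970


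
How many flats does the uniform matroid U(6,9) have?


Flats of U(6,9): every subset of size < 6 is a flat, plus E itself.
Count = (9 choose 0) + (9 choose 1) + (9 choose 2) + (9 choose 3) + (9 choose 4) + (9 choose 5) + 1
     = 1 + 9 + 36 + 84 + 126 + 126 + 1
     = 383.

383


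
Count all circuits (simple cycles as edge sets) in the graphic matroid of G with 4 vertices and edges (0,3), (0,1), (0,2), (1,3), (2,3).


A circuit in a graphic matroid = edge set of a simple cycle.
G has 4 vertices and 5 edges.
Enumerating all minimal edge subsets forming cycles...
Total circuits found: 3.

3


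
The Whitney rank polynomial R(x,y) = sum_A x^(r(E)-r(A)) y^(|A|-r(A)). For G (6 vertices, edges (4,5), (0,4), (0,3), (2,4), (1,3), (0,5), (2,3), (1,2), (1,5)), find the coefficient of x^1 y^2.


R(x,y) = sum over A in 2^E of x^(r(E)-r(A)) * y^(|A|-r(A)).
G has 6 vertices, 9 edges. r(E) = 5.
Enumerate all 2^9 = 512 subsets.
Count subsets with r(E)-r(A)=1 and |A|-r(A)=2: 7.

7


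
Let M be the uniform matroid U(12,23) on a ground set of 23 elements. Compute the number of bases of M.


Bases of U(12,23) are all 12-element subsets of the 23-element ground set.
Number of bases = C(23,12).
(23 choose 12) = 1352078.

1352078


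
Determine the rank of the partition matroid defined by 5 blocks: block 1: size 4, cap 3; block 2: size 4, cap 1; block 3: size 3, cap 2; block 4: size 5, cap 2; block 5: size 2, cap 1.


Rank of a partition matroid = sum of min(|Si|, ci) for each block.
= min(4,3) + min(4,1) + min(3,2) + min(5,2) + min(2,1)
= 3 + 1 + 2 + 2 + 1
= 9.

9


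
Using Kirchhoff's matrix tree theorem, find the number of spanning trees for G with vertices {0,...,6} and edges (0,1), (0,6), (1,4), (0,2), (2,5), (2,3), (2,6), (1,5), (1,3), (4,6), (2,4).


By Kirchhoff's matrix tree theorem, the number of spanning trees equals
the determinant of any cofactor of the Laplacian matrix L.
G has 7 vertices and 11 edges.
Computing the (6 x 6) cofactor determinant gives 180.

180


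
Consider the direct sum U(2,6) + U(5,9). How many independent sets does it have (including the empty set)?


For a direct sum, |I(M1+M2)| = |I(M1)| * |I(M2)|.
|I(U(2,6))| = sum C(6,k) for k=0..2 = 22.
|I(U(5,9))| = sum C(9,k) for k=0..5 = 382.
Total = 22 * 382 = 8404.

8404


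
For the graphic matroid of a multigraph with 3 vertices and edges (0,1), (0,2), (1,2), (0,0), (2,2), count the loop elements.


In a graphic matroid, a loop is a self-loop edge (u,u) with rank 0.
Examining all 5 edges for self-loops...
Self-loops found: (0,0), (2,2)
Number of loops = 2.

2


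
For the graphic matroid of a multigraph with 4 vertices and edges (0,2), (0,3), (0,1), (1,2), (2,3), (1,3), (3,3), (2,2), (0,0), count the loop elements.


In a graphic matroid, a loop is a self-loop edge (u,u) with rank 0.
Examining all 9 edges for self-loops...
Self-loops found: (3,3), (2,2), (0,0)
Number of loops = 3.

3


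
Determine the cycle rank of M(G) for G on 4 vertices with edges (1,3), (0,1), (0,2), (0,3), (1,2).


Cycle rank (nullity) = |E| - r(M) = |E| - (|V| - c).
|E| = 5, |V| = 4, c = 1.
Nullity = 5 - (4 - 1) = 5 - 3 = 2.

2


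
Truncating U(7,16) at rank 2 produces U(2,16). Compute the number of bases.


Truncating U(7,16) to rank 2 gives U(2,16).
Bases of U(2,16) are all 2-element subsets of 16 elements.
Number of bases = C(16,2) = (16 * 15) / (1 * 2) = 120.

120


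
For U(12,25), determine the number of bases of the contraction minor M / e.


Contracting e from U(12,25) gives U(11,24).
Bases of U(11,24) = C(24,11) = 2496144.

2496144


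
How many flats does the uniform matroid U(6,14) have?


Flats of U(6,14): every subset of size < 6 is a flat, plus E itself.
Count = C(14,0) + C(14,1) + C(14,2) + C(14,3) + C(14,4) + C(14,5) + 1
     = 1 + 14 + 91 + 364 + 1001 + 2002 + 1
     = 3474.

3474


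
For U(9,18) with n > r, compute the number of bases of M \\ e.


Deleting e from U(9,18) gives U(9,17) since n > r.
Bases of U(9,17) = C(17,9) = 17! / (9! * 8!) = 24310.

24310


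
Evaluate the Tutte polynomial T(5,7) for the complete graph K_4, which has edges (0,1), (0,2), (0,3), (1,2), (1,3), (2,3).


T(K_4; x,y) = x^3 + 3x^2 + 4xy + 2x + y^3 + 3y^2 + 2y.
Substituting x=5, y=7:
= 125 + 75 + 140 + 10 + 343 + 147 + 14
= 854.

854


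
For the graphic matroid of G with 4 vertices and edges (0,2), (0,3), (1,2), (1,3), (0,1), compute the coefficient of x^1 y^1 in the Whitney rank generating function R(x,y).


R(x,y) = sum over A in 2^E of x^(r(E)-r(A)) * y^(|A|-r(A)).
G has 4 vertices, 5 edges. r(E) = 3.
Enumerate all 2^5 = 32 subsets.
Count subsets with r(E)-r(A)=1 and |A|-r(A)=1: 2.

2


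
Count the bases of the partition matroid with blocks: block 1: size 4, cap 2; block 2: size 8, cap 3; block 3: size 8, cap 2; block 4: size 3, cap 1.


A basis picks exactly ci elements from block i.
Number of bases = product of C(|Si|, ci).
= C(4,2) * C(8,3) * C(8,2) * C(3,1)
= 6 * 56 * 28 * 3
= 28224.

28224


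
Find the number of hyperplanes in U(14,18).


Hyperplanes of U(14,18) are flats of rank 13.
In a uniform matroid, these are exactly the (13)-element subsets.
Count = C(18,13) = 8568.

8568


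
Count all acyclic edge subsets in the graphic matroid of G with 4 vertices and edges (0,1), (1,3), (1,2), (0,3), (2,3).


An independent set in a graphic matroid is an acyclic edge subset.
G has 4 vertices and 5 edges.
Enumerate all 2^5 = 32 subsets, checking for acyclicity.
Total independent sets = 24.

24


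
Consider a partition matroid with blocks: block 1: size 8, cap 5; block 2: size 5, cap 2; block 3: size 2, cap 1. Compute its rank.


Rank of a partition matroid = sum of min(|Si|, ci) for each block.
= min(8,5) + min(5,2) + min(2,1)
= 5 + 2 + 1
= 8.

8


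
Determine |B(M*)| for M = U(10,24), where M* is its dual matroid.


The dual of U(r,n) is U(n-r, n) = U(14,24).
Bases of U(14,24) are all (14)-element subsets.
|B(M*)| = (24 choose 14) = 1961256.

1961256


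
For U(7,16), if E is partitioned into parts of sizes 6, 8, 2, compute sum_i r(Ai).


r(Ai) = min(|Ai|, 7) for each part.
Sum = min(6,7) + min(8,7) + min(2,7)
    = 6 + 7 + 2
    = 15.

15


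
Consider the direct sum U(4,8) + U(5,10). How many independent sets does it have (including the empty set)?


For a direct sum, |I(M1+M2)| = |I(M1)| * |I(M2)|.
|I(U(4,8))| = sum C(8,k) for k=0..4 = 163.
|I(U(5,10))| = sum C(10,k) for k=0..5 = 638.
Total = 163 * 638 = 103994.

103994


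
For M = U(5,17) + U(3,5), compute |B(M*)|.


(M1+M2)* = M1* + M2*.
M1* = U(12,17), bases: C(17,12) = 6188.
M2* = U(2,5), bases: C(5,2) = 10.
|B(M*)| = 6188 * 10 = 61880.

61880


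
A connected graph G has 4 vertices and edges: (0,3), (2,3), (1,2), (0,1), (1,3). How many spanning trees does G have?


By Kirchhoff's matrix tree theorem, the number of spanning trees equals
the determinant of any cofactor of the Laplacian matrix L.
G has 4 vertices and 5 edges.
Computing the (3 x 3) cofactor determinant gives 8.

8


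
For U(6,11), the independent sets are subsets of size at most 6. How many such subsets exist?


Independent sets of U(6,11) are all subsets of size <= 6.
Count = C(11,0) + C(11,1) + C(11,2) + C(11,3) + C(11,4) + C(11,5) + C(11,6)
     = 1 + 11 + 55 + 165 + 330 + 462 + 462
     = 1486.

1486


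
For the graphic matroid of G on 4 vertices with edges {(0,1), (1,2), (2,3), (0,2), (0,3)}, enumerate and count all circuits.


A circuit in a graphic matroid = edge set of a simple cycle.
G has 4 vertices and 5 edges.
Enumerating all minimal edge subsets forming cycles...
Total circuits found: 3.

3


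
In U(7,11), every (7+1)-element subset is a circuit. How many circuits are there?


In U(7,11), circuits are the (8)-element subsets.
Any set of 8 elements is dependent, and removing any one element gives
an independent set of size 7, so it is a minimal dependent set.
Number of circuits = (11 choose 8) = 165.

165


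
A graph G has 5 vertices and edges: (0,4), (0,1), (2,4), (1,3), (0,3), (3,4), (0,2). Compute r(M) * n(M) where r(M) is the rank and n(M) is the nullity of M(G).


r(M) = |V| - c = 5 - 1 = 4.
nullity = |E| - r(M) = 7 - 4 = 3.
Product = 4 * 3 = 12.

12


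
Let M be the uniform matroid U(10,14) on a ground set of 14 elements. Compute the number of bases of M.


Bases of U(10,14) are all 10-element subsets of the 14-element ground set.
Number of bases = C(14,10).
C(14,10) = 1001.

1001


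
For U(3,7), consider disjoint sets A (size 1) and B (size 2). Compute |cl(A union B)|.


|A union B| = 1 + 2 = 3 (disjoint).
In U(3,7), cl(S) = S if |S| < 3, else cl(S) = E.
Since 3 >= 3, cl(A union B) = E.
|cl(A union B)| = 7.

7


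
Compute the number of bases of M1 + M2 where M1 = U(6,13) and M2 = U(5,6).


Bases of a direct sum M1 + M2: |B| = |B(M1)| * |B(M2)|.
|B(U(6,13))| = C(13,6) = 1716.
|B(U(5,6))| = C(6,5) = 6.
Total bases = 1716 * 6 = 10296.

10296


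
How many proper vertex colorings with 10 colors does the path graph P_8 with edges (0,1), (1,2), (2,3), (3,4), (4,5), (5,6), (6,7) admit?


P(P_8, k) = k * (k-1)^(7).
P(10) = 10 * 9^7 = 10 * 4782969 = 47829690.

47829690


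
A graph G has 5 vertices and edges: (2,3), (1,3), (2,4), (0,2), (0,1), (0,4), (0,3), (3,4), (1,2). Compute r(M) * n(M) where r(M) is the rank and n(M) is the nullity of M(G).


r(M) = |V| - c = 5 - 1 = 4.
nullity = |E| - r(M) = 9 - 4 = 5.
Product = 4 * 5 = 20.

20


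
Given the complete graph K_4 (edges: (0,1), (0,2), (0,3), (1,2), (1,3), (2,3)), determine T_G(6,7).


T(K_4; x,y) = x^3 + 3x^2 + 4xy + 2x + y^3 + 3y^2 + 2y.
Substituting x=6, y=7:
= 216 + 108 + 168 + 12 + 343 + 147 + 14
= 1008.

1008


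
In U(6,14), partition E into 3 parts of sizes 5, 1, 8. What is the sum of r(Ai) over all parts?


r(Ai) = min(|Ai|, 6) for each part.
Sum = min(5,6) + min(1,6) + min(8,6)
    = 5 + 1 + 6
    = 12.

12


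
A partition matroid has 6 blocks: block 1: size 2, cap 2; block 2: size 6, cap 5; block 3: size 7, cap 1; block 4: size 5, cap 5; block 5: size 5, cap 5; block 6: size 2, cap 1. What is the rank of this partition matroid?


Rank of a partition matroid = sum of min(|Si|, ci) for each block.
= min(2,2) + min(6,5) + min(7,1) + min(5,5) + min(5,5) + min(2,1)
= 2 + 5 + 1 + 5 + 5 + 1
= 19.

19


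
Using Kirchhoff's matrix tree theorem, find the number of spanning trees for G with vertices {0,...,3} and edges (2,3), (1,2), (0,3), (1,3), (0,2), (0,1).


By Kirchhoff's matrix tree theorem, the number of spanning trees equals
the determinant of any cofactor of the Laplacian matrix L.
G has 4 vertices and 6 edges.
Computing the (3 x 3) cofactor determinant gives 16.

16


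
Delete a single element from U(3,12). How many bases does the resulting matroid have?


Deleting e from U(3,12) gives U(3,11) since n > r.
Bases of U(3,11) = C(11,3) = 11! / (3! * 8!) = 165.

165


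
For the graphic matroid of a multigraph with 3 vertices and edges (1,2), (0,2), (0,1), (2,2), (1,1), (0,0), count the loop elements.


In a graphic matroid, a loop is a self-loop edge (u,u) with rank 0.
Examining all 6 edges for self-loops...
Self-loops found: (2,2), (1,1), (0,0)
Number of loops = 3.

3


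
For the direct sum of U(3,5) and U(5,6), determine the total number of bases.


Bases of a direct sum M1 + M2: |B| = |B(M1)| * |B(M2)|.
|B(U(3,5))| = C(5,3) = 10.
|B(U(5,6))| = C(6,5) = 6.
Total bases = 10 * 6 = 60.

60


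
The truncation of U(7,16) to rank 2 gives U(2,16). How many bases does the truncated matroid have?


Truncating U(7,16) to rank 2 gives U(2,16).
Bases of U(2,16) are all 2-element subsets of 16 elements.
Number of bases = (16 choose 2) = 120.

120


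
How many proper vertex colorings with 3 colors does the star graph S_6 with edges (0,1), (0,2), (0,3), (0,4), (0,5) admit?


P(tree, k) = k * (k-1)^(5) for any tree on 6 vertices.
P(3) = 3 * 2^5 = 3 * 32 = 96.

96
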